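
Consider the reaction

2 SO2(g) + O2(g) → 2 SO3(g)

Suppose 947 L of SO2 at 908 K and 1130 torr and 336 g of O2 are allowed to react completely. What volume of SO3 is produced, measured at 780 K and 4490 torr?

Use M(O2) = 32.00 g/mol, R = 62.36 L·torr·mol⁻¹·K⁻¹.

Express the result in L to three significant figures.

n(SO2) = PV/RT = (1130 × 947) / (62.36 × 908) = 18.90 mol
n(O2) = 336 / 32.00 = 10.50 mol
For 18.90 mol SO2, stoichiometry requires (1/2) × 18.90 = 9.450 mol O2; 10.50 mol is available, so SO2 is limiting.
n(SO3) = (2/2) × 18.90 = 18.90 mol
V(SO3) = nRT/P = 18.90 × 62.36 × 780 / 4490 = 204.7 L

205 L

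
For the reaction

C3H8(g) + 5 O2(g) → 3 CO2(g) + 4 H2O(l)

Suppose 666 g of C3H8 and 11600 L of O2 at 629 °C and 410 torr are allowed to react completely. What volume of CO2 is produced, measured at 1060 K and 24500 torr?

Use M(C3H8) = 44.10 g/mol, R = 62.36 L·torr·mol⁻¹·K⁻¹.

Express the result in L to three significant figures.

n(C3H8) = 666 / 44.10 = 15.10 mol
n(O2) = PV/RT = (410 × 11600) / (62.36 × 902.15) = 84.54 mol
For 15.10 mol C3H8, stoichiometry requires (5/1) × 15.10 = 75.50 mol O2; 84.54 mol is available, so C3H8 is limiting.
n(CO2) = (3/1) × 15.10 = 45.30 mol
V(CO2) = nRT/P = 45.30 × 62.36 × 1060 / 24500 = 122.2 L

122 L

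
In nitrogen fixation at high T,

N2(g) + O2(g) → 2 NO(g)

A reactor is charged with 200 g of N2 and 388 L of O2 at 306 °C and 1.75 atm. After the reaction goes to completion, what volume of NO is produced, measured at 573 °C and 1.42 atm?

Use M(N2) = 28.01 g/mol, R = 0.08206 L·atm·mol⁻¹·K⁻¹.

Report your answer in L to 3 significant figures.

698 L

n(N2) = 200 / 28.01 = 7.140 mol
n(O2) = PV/RT = (1.75 × 388) / (0.08206 × 579.15) = 14.29 mol
For 7.140 mol N2, stoichiometry requires (1/1) × 7.140 = 7.140 mol O2; 14.29 mol is available, so N2 is limiting.
n(NO) = (2/1) × 7.140 = 14.28 mol
V(NO) = nRT/P = 14.28 × 0.08206 × 846.15 / 1.42 = 698.3 L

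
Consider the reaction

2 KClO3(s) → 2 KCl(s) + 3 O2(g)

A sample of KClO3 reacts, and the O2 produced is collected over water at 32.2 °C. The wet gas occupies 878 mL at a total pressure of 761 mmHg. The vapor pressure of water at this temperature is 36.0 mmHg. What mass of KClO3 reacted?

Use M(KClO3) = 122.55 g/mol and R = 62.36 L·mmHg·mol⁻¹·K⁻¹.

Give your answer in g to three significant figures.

P(O2) = 761 − 36.0 = 725.0 mmHg
n(O2) = PV/RT = (725.0 × 0.8780) / (62.36 × 305.35) = 0.03343 mol
n(KClO3) = (2/3) × 0.03343 = 0.02229 mol
m(KClO3) = 0.02229 × 122.55 = 2.732 g

2.73 g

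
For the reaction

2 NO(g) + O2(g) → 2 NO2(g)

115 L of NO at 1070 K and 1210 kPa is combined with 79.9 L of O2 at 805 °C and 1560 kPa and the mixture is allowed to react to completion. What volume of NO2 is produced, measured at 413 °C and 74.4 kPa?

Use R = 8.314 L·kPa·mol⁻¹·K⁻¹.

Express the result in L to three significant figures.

1200 L

n(NO) = PV/RT = (1210 × 115) / (8.314 × 1070) = 15.64 mol
n(O2) = PV/RT = (1560 × 79.9) / (8.314 × 1078.15) = 13.91 mol
For 15.64 mol NO, stoichiometry requires (1/2) × 15.64 = 7.820 mol O2; 13.91 mol is available, so NO is limiting.
n(NO2) = (2/2) × 15.64 = 15.64 mol
V(NO2) = nRT/P = 15.64 × 8.314 × 686.15 / 74.4 = 1199 L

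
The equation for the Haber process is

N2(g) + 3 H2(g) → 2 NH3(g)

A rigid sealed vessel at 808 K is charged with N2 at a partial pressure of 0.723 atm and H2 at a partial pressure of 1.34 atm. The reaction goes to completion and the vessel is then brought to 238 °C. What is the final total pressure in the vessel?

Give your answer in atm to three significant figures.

0.740 atm

At constant V, partial pressures at 808 K are proportional to moles, so apply stoichiometry directly to pressures.
P(H2) required for 0.723 atm of N2 = (3/1) × 0.723 = 2.169 atm; available 1.34 atm, so H2 is limiting.
P(N2) remaining = 0.723 − (1/3) × 1.34 = 0.2763 atm
P(gaseous products) = (2)/3 × 1.34 = 0.8933 atm
P_total at 808 K = 0.2763 + 0.8933 = 1.170 atm
Scaling to 238 °C: P = 1.170 × 511.15/808 = 0.7402 atm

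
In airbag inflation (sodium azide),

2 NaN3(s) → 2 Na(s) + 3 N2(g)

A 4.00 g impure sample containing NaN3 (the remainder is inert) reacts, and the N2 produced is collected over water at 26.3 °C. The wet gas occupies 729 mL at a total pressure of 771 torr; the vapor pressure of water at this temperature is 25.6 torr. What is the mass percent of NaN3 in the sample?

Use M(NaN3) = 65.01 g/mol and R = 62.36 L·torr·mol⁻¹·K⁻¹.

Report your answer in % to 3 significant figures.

P(N2) = 771 − 25.6 = 745.4 torr
n(N2) = PV/RT = (745.4 × 0.7290) / (62.36 × 299.45) = 0.02910 mol
n(NaN3) = (2/3) × 0.02910 = 0.01940 mol
m(NaN3) = 0.01940 × 65.01 = 1.261 g
%NaN3 = 1.261 / 4.00 × 100 = 31.52%

31.5 %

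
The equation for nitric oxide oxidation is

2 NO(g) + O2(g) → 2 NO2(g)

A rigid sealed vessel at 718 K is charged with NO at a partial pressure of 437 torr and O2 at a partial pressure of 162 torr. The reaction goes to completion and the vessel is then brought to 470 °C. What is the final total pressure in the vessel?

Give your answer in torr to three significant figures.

At constant V, partial pressures at 718 K are proportional to moles, so apply stoichiometry directly to pressures.
P(O2) required for 437 torr of NO = (1/2) × 437 = 218.5 torr; available 162 torr, so O2 is limiting.
P(NO) remaining = 437 − (2/1) × 162 = 113.0 torr
P(gaseous products) = (2)/1 × 162 = 324.0 torr
P_total at 718 K = 113.0 + 324.0 = 437.0 torr
Scaling to 470 °C: P = 437.0 × 743.15/718 = 452.3 torr

452 torr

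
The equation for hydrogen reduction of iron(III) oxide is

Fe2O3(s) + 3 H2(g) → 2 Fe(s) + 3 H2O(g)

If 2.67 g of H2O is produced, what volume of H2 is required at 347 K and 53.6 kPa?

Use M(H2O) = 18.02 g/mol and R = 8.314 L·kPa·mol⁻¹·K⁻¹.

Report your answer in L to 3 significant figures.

7.98 L

n(H2O) = 2.670 / 18.02 = 0.1482 mol
n(H2) = (3/3) × 0.1482 = 0.1482 mol
V = nRT/P = 0.1482 × 8.314 × 347 / 53.6 = 7.977 L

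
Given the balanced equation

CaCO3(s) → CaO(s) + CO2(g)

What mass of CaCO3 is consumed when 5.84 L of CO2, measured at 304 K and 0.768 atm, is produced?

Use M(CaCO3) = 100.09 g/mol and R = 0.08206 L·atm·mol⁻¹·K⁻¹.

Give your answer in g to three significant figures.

n(CO2) = PV/RT = (0.768 × 5.84) / (0.08206 × 304) = 0.1798 mol
n(CaCO3) = (1/1) × 0.1798 = 0.1798 mol
m(CaCO3) = 0.1798 × 100.09 = 18.00 g

18.0 g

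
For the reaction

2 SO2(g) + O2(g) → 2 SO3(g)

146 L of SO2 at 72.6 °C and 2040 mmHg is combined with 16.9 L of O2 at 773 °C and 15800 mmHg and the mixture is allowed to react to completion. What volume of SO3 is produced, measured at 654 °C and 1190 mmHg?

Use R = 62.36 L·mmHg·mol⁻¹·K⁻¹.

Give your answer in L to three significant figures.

n(SO2) = PV/RT = (2040 × 146) / (62.36 × 345.75) = 13.81 mol
n(O2) = PV/RT = (15800 × 16.9) / (62.36 × 1046.15) = 4.093 mol
For 13.81 mol SO2, stoichiometry requires (1/2) × 13.81 = 6.905 mol O2; 4.093 mol is available, so O2 is limiting.
n(SO3) = (2/1) × 4.093 = 8.186 mol
V(SO3) = nRT/P = 8.186 × 62.36 × 927.15 / 1190 = 397.7 L

398 L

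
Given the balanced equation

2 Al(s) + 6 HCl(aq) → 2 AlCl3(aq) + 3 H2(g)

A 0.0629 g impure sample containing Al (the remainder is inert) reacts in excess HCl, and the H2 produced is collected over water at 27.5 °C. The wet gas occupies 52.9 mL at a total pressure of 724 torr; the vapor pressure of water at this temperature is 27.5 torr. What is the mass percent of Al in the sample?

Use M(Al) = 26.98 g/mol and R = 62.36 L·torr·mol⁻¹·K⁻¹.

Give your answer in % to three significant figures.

56.2 %

P(H2) = 724 − 27.5 = 696.5 torr
n(H2) = PV/RT = (696.5 × 0.05290) / (62.36 × 300.65) = 0.001965 mol
n(Al) = (2/3) × 0.001965 = 0.001310 mol
m(Al) = 0.001310 × 26.98 = 0.03534 g
%Al = 0.03534 / 0.0629 × 100 = 56.18%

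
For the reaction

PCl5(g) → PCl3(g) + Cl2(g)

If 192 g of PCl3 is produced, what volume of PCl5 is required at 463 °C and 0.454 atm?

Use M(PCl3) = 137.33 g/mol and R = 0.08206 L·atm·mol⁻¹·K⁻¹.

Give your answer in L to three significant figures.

186 L

n(PCl3) = 192.0 / 137.33 = 1.398 mol
n(PCl5) = (1/1) × 1.398 = 1.398 mol
V = nRT/P = 1.398 × 0.08206 × 736.15 / 0.454 = 186.0 L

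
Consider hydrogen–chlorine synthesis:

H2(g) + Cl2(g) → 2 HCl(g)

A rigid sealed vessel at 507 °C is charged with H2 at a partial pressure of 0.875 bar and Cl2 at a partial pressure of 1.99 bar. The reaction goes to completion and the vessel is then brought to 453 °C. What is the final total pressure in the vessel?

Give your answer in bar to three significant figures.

2.67 bar

Because the vessel is rigid and T is held at 507 °C, work the stoichiometry in partial pressures (P_i = n_iRT/V).
P(Cl2) required for 0.875 bar of H2 = (1/1) × 0.875 = 0.8750 bar; available 1.99 bar, so H2 is limiting.
P(Cl2) remaining = 1.99 − (1/1) × 0.875 = 1.115 bar
P(gaseous products) = (2)/1 × 0.875 = 1.750 bar
P_total at 507 °C = 1.115 + 1.750 = 2.865 bar
Scaling to 453 °C: P = 2.865 × 726.15/780.15 = 2.667 bar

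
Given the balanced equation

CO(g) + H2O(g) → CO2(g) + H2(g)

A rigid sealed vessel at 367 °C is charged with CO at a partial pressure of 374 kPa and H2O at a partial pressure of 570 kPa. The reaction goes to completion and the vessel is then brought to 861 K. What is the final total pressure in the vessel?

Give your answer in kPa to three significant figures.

1270 kPa

With V and T fixed, P_i ∝ n_i, so the mole ratios apply directly to partial pressures at 367 °C.
P(H2O) required for 374 kPa of CO = (1/1) × 374 = 374.0 kPa; available 570 kPa, so CO is limiting.
P(H2O) remaining = 570 − (1/1) × 374 = 196.0 kPa
P(gaseous products) = (1+1)/1 × 374 = 748.0 kPa
P_total at 367 °C = 196.0 + 748.0 = 944.0 kPa
Scaling to 861 K: P = 944.0 × 861/640.15 = 1270 kPa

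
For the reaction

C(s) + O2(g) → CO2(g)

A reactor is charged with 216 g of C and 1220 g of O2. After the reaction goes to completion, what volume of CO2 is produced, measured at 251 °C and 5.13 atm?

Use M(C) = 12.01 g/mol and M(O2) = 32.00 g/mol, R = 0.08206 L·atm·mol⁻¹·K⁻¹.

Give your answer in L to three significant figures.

n(C) = 216 / 12.01 = 17.99 mol
n(O2) = 1220 / 32.00 = 38.12 mol
For 17.99 mol C, stoichiometry requires (1/1) × 17.99 = 17.99 mol O2; 38.12 mol is available, so C is limiting.
n(CO2) = (1/1) × 17.99 = 17.99 mol
V(CO2) = nRT/P = 17.99 × 0.08206 × 524.15 / 5.13 = 150.8 L

151 L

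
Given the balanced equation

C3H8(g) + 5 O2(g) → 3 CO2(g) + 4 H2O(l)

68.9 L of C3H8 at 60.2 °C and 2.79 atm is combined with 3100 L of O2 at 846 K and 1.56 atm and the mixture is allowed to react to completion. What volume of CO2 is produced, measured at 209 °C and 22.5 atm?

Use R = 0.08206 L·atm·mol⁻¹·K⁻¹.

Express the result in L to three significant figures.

n(C3H8) = PV/RT = (2.79 × 68.9) / (0.08206 × 333.35) = 7.027 mol
n(O2) = PV/RT = (1.56 × 3100) / (0.08206 × 846) = 69.66 mol
For 7.027 mol C3H8, stoichiometry requires (5/1) × 7.027 = 35.13 mol O2; 69.66 mol is available, so C3H8 is limiting.
n(CO2) = (3/1) × 7.027 = 21.08 mol
V(CO2) = nRT/P = 21.08 × 0.08206 × 482.15 / 22.5 = 37.07 L

37.1 L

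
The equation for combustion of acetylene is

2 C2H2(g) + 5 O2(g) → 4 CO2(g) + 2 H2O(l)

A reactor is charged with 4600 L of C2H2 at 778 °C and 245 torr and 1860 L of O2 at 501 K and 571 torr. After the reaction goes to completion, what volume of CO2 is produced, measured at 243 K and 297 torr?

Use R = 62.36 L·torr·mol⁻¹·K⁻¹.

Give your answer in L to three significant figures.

1390 L

n(C2H2) = PV/RT = (245 × 4600) / (62.36 × 1051.15) = 17.19 mol
n(O2) = PV/RT = (571 × 1860) / (62.36 × 501) = 33.99 mol
For 17.19 mol C2H2, stoichiometry requires (5/2) × 17.19 = 42.98 mol O2; 33.99 mol is available, so O2 is limiting.
n(CO2) = (4/5) × 33.99 = 27.19 mol
V(CO2) = nRT/P = 27.19 × 62.36 × 243 / 297 = 1387 L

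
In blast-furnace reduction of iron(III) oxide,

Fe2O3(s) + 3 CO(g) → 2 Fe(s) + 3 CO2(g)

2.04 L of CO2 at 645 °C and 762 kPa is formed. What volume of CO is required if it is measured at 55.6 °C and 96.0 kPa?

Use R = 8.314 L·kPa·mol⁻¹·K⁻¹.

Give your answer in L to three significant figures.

5.80 L

n(CO2) = PV/RT = (762 × 2.04) / (8.314 × 918.15) = 0.2036 mol
n(CO) = (3/3) × 0.2036 = 0.2036 mol
V = nRT/P = 0.2036 × 8.314 × 328.75 / 96.0 = 5.797 L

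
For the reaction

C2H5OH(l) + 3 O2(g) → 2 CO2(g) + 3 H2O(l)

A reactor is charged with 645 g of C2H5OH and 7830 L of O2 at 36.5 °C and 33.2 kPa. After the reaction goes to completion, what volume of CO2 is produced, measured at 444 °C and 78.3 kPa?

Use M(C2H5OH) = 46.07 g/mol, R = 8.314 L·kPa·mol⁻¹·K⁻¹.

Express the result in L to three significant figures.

n(C2H5OH) = 645 / 46.07 = 14.00 mol
n(O2) = PV/RT = (33.2 × 7830) / (8.314 × 309.65) = 101.0 mol
For 14.00 mol C2H5OH, stoichiometry requires (3/1) × 14.00 = 42.00 mol O2; 101.0 mol is available, so C2H5OH is limiting.
n(CO2) = (2/1) × 14.00 = 28.00 mol
V(CO2) = nRT/P = 28.00 × 8.314 × 717.15 / 78.3 = 2132 L

2130 L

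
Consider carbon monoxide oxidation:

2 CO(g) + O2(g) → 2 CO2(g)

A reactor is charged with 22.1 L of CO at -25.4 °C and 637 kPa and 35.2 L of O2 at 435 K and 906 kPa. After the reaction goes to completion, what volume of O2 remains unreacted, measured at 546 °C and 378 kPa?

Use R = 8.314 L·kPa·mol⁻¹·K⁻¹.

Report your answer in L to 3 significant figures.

n(CO) = PV/RT = (637 × 22.1) / (8.314 × 247.75) = 6.835 mol
n(O2) = PV/RT = (906 × 35.2) / (8.314 × 435) = 8.818 mol
For 6.835 mol CO, stoichiometry requires (1/2) × 6.835 = 3.417 mol O2; 8.818 mol is available, so CO is limiting.
n(O2) consumed = (1/2) × 6.835 = 3.417 mol; remaining = 8.818 − 3.417 = 5.401 mol
V(O2) = nRT/P = 5.401 × 8.314 × 819.15 / 378 = 97.31 L

97.3 L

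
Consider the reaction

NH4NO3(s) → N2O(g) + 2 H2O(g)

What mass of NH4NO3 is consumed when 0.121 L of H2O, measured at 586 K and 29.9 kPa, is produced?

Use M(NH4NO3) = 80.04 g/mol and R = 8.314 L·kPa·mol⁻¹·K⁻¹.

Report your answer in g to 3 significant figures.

0.0297 g

n(H2O) = PV/RT = (29.9 × 0.121) / (8.314 × 586) = 0.0007426 mol
n(NH4NO3) = (1/2) × 0.0007426 = 0.0003713 mol
m(NH4NO3) = 0.0003713 × 80.04 = 0.02972 g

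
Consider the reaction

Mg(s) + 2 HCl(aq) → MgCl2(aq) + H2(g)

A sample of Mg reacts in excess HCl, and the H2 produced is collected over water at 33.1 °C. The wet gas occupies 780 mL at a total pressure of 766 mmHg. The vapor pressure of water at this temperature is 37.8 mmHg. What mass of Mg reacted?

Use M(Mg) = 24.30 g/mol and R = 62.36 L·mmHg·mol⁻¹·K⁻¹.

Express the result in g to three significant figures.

0.723 g

P(H2) = 766 − 37.8 = 728.2 mmHg
n(H2) = PV/RT = (728.2 × 0.7800) / (62.36 × 306.25) = 0.02974 mol
n(Mg) = (1/1) × 0.02974 = 0.02974 mol
m(Mg) = 0.02974 × 24.30 = 0.7227 g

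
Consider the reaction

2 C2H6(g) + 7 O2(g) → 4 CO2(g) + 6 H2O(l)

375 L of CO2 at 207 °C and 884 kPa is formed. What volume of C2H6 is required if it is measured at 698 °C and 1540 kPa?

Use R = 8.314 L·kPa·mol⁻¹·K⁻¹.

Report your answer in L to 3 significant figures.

218 L

n(CO2) = PV/RT = (884 × 375) / (8.314 × 480.15) = 83.04 mol
n(C2H6) = (2/4) × 83.04 = 41.52 mol
V = nRT/P = 41.52 × 8.314 × 971.15 / 1540 = 217.7 L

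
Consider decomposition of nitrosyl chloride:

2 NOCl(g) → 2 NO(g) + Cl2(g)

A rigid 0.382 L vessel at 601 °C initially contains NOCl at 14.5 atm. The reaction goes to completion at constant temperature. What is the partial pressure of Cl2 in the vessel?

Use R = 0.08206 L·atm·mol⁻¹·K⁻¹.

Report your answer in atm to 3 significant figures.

n(NOCl)₀ = PV/RT = (14.5 × 0.382) / (0.08206 × 874.15) = 0.07722 mol
n(Cl2) = (1/2) × 0.07722 = 0.03861 mol
P(Cl2) = nRT/V = 0.03861 × 0.08206 × 874.15 / 0.382 = 7.250 atm

7.25 atm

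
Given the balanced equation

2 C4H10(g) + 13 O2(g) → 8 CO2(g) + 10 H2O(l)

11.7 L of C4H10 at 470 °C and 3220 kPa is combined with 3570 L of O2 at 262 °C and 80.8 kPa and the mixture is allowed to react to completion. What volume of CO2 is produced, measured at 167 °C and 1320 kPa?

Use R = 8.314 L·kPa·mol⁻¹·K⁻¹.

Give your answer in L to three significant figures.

n(C4H10) = PV/RT = (3220 × 11.7) / (8.314 × 743.15) = 6.098 mol
n(O2) = PV/RT = (80.8 × 3570) / (8.314 × 535.15) = 64.83 mol
For 6.098 mol C4H10, stoichiometry requires (13/2) × 6.098 = 39.64 mol O2; 64.83 mol is available, so C4H10 is limiting.
n(CO2) = (8/2) × 6.098 = 24.39 mol
V(CO2) = nRT/P = 24.39 × 8.314 × 440.15 / 1320 = 67.62 L

67.6 L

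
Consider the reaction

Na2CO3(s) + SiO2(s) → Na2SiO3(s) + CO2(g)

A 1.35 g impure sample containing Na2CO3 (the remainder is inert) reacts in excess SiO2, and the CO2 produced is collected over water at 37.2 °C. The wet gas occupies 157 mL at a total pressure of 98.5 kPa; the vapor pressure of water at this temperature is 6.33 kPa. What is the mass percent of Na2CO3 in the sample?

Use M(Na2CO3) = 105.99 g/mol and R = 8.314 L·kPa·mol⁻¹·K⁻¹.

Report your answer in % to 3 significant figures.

44.0 %

P(CO2) = 98.5 − 6.33 = 92.17 kPa
n(CO2) = PV/RT = (92.17 × 0.1570) / (8.314 × 310.35) = 0.005608 mol
n(Na2CO3) = (1/1) × 0.005608 = 0.005608 mol
m(Na2CO3) = 0.005608 × 105.99 = 0.5944 g
%Na2CO3 = 0.5944 / 1.35 × 100 = 44.03%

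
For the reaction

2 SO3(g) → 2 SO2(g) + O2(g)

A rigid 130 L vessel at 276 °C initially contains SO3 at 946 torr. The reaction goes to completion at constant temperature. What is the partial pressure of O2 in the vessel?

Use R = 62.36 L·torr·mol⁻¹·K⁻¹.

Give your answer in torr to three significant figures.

n(SO3)₀ = PV/RT = (946 × 130) / (62.36 × 549.15) = 3.591 mol
n(O2) = (1/2) × 3.591 = 1.796 mol
P(O2) = nRT/V = 1.796 × 62.36 × 549.15 / 130 = 473.1 torr

473 torr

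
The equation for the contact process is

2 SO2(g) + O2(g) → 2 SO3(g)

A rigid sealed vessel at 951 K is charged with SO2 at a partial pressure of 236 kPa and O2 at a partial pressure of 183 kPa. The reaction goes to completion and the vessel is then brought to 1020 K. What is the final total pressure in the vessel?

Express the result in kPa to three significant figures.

323 kPa

Because the vessel is rigid and T is held at 951 K, work the stoichiometry in partial pressures (P_i = n_iRT/V).
P(O2) required for 236 kPa of SO2 = (1/2) × 236 = 118.0 kPa; available 183 kPa, so SO2 is limiting.
P(O2) remaining = 183 − (1/2) × 236 = 65.00 kPa
P(gaseous products) = (2)/2 × 236 = 236.0 kPa
P_total at 951 K = 65.00 + 236.0 = 301.0 kPa
Scaling to 1020 K: P = 301.0 × 1020/951 = 322.8 kPa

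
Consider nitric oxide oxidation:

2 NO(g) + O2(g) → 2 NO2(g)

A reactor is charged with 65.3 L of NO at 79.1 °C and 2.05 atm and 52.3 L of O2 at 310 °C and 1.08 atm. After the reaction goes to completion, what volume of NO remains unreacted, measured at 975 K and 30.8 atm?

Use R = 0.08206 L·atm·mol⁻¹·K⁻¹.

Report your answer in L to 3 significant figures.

5.90 L

n(NO) = PV/RT = (2.05 × 65.3) / (0.08206 × 352.25) = 4.631 mol
n(O2) = PV/RT = (1.08 × 52.3) / (0.08206 × 583.15) = 1.180 mol
For 4.631 mol NO, stoichiometry requires (1/2) × 4.631 = 2.316 mol O2; 1.180 mol is available, so O2 is limiting.
n(NO) consumed = (2/1) × 1.180 = 2.360 mol; remaining = 4.631 − 2.360 = 2.271 mol
V(NO) = nRT/P = 2.271 × 0.08206 × 975 / 30.8 = 5.899 L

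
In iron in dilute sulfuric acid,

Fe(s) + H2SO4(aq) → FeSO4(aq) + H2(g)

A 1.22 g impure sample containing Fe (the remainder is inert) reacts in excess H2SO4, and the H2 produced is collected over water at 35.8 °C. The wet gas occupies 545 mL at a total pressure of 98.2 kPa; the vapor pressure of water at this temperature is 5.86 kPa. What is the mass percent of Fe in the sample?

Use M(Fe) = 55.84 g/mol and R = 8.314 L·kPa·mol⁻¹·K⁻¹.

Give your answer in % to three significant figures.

89.7 %

P(H2) = 98.2 − 5.86 = 92.34 kPa
n(H2) = PV/RT = (92.34 × 0.5450) / (8.314 × 308.95) = 0.01959 mol
n(Fe) = (1/1) × 0.01959 = 0.01959 mol
m(Fe) = 0.01959 × 55.84 = 1.094 g
%Fe = 1.094 / 1.22 × 100 = 89.67%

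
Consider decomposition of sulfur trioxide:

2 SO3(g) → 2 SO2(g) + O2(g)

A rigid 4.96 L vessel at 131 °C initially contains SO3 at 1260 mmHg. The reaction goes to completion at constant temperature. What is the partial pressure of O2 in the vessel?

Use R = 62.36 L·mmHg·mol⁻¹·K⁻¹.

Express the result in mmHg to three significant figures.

630 mmHg

n(SO3)₀ = PV/RT = (1260 × 4.96) / (62.36 × 404.15) = 0.2480 mol
n(O2) = (1/2) × 0.2480 = 0.1240 mol
P(O2) = nRT/V = 0.1240 × 62.36 × 404.15 / 4.96 = 630.1 mmHg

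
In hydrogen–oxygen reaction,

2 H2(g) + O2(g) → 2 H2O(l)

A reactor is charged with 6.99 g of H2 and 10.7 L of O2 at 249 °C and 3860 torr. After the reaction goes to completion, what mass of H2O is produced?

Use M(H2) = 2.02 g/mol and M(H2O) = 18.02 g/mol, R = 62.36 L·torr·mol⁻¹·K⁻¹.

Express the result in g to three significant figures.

n(H2) = 6.99 / 2.02 = 3.460 mol
n(O2) = PV/RT = (3860 × 10.7) / (62.36 × 522.15) = 1.268 mol
For 3.460 mol H2, stoichiometry requires (1/2) × 3.460 = 1.730 mol O2; 1.268 mol is available, so O2 is limiting.
n(H2O) = (2/1) × 1.268 = 2.536 mol
m(H2O) = 2.536 × 18.02 = 45.70 g

45.7 g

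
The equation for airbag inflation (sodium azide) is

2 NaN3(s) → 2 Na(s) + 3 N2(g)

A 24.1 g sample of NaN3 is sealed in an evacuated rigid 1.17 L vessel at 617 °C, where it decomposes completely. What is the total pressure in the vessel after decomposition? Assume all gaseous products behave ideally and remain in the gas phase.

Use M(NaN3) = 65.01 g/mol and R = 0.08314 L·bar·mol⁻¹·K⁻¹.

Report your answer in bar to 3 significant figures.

n(NaN3) = 24.1 / 65.01 = 0.3707 mol
n(gas produced) = (3/2) × 0.3707 = 0.5560 mol
P = nRT/V = 0.5560 × 0.08314 × 890.15 / 1.17 = 35.17 bar

35.2 bar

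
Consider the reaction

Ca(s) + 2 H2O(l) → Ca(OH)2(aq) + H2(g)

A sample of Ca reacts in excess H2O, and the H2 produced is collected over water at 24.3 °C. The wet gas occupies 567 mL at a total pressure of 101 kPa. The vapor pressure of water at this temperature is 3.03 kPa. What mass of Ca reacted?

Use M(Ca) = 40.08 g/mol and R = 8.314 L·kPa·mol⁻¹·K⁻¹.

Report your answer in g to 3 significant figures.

0.900 g

P(H2) = 101 − 3.03 = 97.97 kPa
n(H2) = PV/RT = (97.97 × 0.5670) / (8.314 × 297.45) = 0.02246 mol
n(Ca) = (1/1) × 0.02246 = 0.02246 mol
m(Ca) = 0.02246 × 40.08 = 0.9002 g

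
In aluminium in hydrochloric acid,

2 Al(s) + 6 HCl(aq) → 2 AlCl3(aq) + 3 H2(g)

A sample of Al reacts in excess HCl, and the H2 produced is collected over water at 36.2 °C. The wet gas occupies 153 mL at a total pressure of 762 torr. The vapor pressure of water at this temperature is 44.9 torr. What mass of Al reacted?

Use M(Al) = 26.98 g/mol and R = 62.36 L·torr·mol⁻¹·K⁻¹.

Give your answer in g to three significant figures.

P(H2) = 762 − 44.9 = 717.1 torr
n(H2) = PV/RT = (717.1 × 0.1530) / (62.36 × 309.35) = 0.005687 mol
n(Al) = (2/3) × 0.005687 = 0.003791 mol
m(Al) = 0.003791 × 26.98 = 0.1023 g

0.102 g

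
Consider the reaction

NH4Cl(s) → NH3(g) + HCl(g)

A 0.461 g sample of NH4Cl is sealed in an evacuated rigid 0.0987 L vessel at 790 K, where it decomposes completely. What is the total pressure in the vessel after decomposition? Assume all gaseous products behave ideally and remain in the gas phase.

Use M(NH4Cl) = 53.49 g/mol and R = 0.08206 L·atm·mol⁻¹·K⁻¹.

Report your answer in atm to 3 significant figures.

n(NH4Cl) = 0.461 / 53.49 = 0.008618 mol
n(gas produced) = (2/1) × 0.008618 = 0.01724 mol
P = nRT/V = 0.01724 × 0.08206 × 790 / 0.0987 = 11.32 atm

11.3 atm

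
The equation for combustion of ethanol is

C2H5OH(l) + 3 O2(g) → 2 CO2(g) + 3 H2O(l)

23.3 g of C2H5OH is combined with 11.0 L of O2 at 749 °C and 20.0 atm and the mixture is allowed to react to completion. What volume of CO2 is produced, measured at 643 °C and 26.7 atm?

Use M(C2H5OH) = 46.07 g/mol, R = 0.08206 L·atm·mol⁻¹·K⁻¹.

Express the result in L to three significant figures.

n(C2H5OH) = 23.3 / 46.07 = 0.5058 mol
n(O2) = PV/RT = (20.0 × 11.0) / (0.08206 × 1022.15) = 2.623 mol
For 0.5058 mol C2H5OH, stoichiometry requires (3/1) × 0.5058 = 1.517 mol O2; 2.623 mol is available, so C2H5OH is limiting.
n(CO2) = (2/1) × 0.5058 = 1.012 mol
V(CO2) = nRT/P = 1.012 × 0.08206 × 916.15 / 26.7 = 2.849 L

2.85 L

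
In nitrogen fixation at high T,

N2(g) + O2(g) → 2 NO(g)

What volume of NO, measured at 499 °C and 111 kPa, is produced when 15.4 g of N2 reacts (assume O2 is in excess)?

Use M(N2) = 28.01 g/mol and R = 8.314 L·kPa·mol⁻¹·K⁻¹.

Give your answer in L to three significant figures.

n(N2) = 15.40 / 28.01 = 0.5498 mol
n(NO) = (2/1) × 0.5498 = 1.100 mol
V = nRT/P = 1.100 × 8.314 × 772.15 / 111 = 63.62 L

63.6 L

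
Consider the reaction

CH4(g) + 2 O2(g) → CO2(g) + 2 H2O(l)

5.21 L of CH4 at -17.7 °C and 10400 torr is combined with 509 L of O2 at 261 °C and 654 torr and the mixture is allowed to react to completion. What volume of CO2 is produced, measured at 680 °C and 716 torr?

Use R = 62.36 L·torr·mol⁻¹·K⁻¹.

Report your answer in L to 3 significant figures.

282 L

n(CH4) = PV/RT = (10400 × 5.21) / (62.36 × 255.45) = 3.401 mol
n(O2) = PV/RT = (654 × 509) / (62.36 × 534.15) = 9.994 mol
For 3.401 mol CH4, stoichiometry requires (2/1) × 3.401 = 6.802 mol O2; 9.994 mol is available, so CH4 is limiting.
n(CO2) = (1/1) × 3.401 = 3.401 mol
V(CO2) = nRT/P = 3.401 × 62.36 × 953.15 / 716 = 282.3 L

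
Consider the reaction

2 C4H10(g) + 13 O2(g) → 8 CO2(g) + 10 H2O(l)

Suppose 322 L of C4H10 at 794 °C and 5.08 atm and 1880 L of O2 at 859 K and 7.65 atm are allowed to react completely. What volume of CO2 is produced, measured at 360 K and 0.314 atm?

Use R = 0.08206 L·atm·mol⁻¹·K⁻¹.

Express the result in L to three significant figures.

7030 L

n(C4H10) = PV/RT = (5.08 × 322) / (0.08206 × 1067.15) = 18.68 mol
n(O2) = PV/RT = (7.65 × 1880) / (0.08206 × 859) = 204.0 mol
For 18.68 mol C4H10, stoichiometry requires (13/2) × 18.68 = 121.4 mol O2; 204.0 mol is available, so C4H10 is limiting.
n(CO2) = (8/2) × 18.68 = 74.72 mol
V(CO2) = nRT/P = 74.72 × 0.08206 × 360 / 0.314 = 7030 L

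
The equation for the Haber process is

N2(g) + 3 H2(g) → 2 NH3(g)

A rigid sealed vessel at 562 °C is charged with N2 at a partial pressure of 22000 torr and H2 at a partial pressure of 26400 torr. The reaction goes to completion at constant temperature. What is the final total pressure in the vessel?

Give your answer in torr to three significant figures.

30800 torr

At constant V, partial pressures at 562 °C are proportional to moles, so apply stoichiometry directly to pressures.
P(H2) required for 22000 torr of N2 = (3/1) × 22000 = 66000 torr; available 26400 torr, so H2 is limiting.
P(N2) remaining = 22000 − (1/3) × 26400 = 13200 torr
P(gaseous products) = (2)/3 × 26400 = 17600 torr
P_total at 562 °C = 13200 + 17600 = 30800 torr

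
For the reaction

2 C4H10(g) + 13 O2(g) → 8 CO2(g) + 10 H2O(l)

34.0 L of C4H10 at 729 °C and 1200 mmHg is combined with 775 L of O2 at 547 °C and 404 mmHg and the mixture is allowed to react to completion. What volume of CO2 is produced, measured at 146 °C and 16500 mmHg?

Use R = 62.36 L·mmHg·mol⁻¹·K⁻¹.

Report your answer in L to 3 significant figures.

4.14 L

n(C4H10) = PV/RT = (1200 × 34.0) / (62.36 × 1002.15) = 0.6529 mol
n(O2) = PV/RT = (404 × 775) / (62.36 × 820.15) = 6.122 mol
For 0.6529 mol C4H10, stoichiometry requires (13/2) × 0.6529 = 4.244 mol O2; 6.122 mol is available, so C4H10 is limiting.
n(CO2) = (8/2) × 0.6529 = 2.612 mol
V(CO2) = nRT/P = 2.612 × 62.36 × 419.15 / 16500 = 4.138 L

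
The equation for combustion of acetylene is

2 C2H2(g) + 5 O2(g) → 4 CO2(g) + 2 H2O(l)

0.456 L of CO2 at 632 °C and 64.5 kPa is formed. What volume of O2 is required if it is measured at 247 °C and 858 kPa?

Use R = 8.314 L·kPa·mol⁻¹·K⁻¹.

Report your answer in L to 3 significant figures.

n(CO2) = PV/RT = (64.5 × 0.456) / (8.314 × 905.15) = 0.003908 mol
n(O2) = (5/4) × 0.003908 = 0.004885 mol
V = nRT/P = 0.004885 × 8.314 × 520.15 / 858 = 0.02462 L

0.0246 L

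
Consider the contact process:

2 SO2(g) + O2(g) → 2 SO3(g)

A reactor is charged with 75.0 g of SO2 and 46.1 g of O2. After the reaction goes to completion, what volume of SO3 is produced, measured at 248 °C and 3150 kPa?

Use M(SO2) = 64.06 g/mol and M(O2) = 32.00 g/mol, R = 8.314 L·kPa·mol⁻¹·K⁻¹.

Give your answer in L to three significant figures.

n(SO2) = 75.0 / 64.06 = 1.171 mol
n(O2) = 46.1 / 32.00 = 1.441 mol
For 1.171 mol SO2, stoichiometry requires (1/2) × 1.171 = 0.5855 mol O2; 1.441 mol is available, so SO2 is limiting.
n(SO3) = (2/2) × 1.171 = 1.171 mol
V(SO3) = nRT/P = 1.171 × 8.314 × 521.15 / 3150 = 1.611 L

1.61 L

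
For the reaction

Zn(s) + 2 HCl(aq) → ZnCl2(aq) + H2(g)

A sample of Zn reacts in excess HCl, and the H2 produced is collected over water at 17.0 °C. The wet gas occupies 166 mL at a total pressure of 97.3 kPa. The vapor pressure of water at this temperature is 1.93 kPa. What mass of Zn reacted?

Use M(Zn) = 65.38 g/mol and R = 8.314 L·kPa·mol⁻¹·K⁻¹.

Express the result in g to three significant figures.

0.429 g

P(H2) = 97.3 − 1.93 = 95.37 kPa
n(H2) = PV/RT = (95.37 × 0.1660) / (8.314 × 290.15) = 0.006563 mol
n(Zn) = (1/1) × 0.006563 = 0.006563 mol
m(Zn) = 0.006563 × 65.38 = 0.4291 g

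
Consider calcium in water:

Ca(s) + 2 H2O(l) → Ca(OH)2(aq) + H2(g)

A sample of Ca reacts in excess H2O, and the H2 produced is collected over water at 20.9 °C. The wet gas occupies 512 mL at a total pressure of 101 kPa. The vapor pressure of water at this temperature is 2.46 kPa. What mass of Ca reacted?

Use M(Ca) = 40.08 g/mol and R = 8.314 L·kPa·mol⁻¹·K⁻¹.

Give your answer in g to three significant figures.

0.827 g

P(H2) = 101 − 2.46 = 98.54 kPa
n(H2) = PV/RT = (98.54 × 0.5120) / (8.314 × 294.05) = 0.02064 mol
n(Ca) = (1/1) × 0.02064 = 0.02064 mol
m(Ca) = 0.02064 × 40.08 = 0.8273 g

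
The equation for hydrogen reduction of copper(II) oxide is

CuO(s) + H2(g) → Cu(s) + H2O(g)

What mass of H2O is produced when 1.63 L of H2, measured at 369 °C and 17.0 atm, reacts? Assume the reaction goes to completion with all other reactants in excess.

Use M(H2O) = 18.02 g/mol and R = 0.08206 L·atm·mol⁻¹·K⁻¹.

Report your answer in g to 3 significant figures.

n(H2) = PV/RT = (17.0 × 1.63) / (0.08206 × 642.15) = 0.5259 mol
n(H2O) = (1/1) × 0.5259 = 0.5259 mol
m(H2O) = 0.5259 × 18.02 = 9.477 g

9.48 g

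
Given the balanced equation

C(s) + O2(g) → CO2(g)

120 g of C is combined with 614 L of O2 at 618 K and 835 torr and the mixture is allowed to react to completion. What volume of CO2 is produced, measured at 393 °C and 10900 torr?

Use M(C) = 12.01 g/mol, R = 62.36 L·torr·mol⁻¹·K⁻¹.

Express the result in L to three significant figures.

n(C) = 120 / 12.01 = 9.992 mol
n(O2) = PV/RT = (835 × 614) / (62.36 × 618) = 13.30 mol
For 9.992 mol C, stoichiometry requires (1/1) × 9.992 = 9.992 mol O2; 13.30 mol is available, so C is limiting.
n(CO2) = (1/1) × 9.992 = 9.992 mol
V(CO2) = nRT/P = 9.992 × 62.36 × 666.15 / 10900 = 38.08 L

38.1 L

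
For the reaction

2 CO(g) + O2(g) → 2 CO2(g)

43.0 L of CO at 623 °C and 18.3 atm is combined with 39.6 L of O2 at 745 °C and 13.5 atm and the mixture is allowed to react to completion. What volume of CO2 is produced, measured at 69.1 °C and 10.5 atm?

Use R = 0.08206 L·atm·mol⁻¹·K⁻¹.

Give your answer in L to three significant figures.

28.6 L

n(CO) = PV/RT = (18.3 × 43.0) / (0.08206 × 896.15) = 10.70 mol
n(O2) = PV/RT = (13.5 × 39.6) / (0.08206 × 1018.15) = 6.399 mol
For 10.70 mol CO, stoichiometry requires (1/2) × 10.70 = 5.350 mol O2; 6.399 mol is available, so CO is limiting.
n(CO2) = (2/2) × 10.70 = 10.70 mol
V(CO2) = nRT/P = 10.70 × 0.08206 × 342.25 / 10.5 = 28.62 L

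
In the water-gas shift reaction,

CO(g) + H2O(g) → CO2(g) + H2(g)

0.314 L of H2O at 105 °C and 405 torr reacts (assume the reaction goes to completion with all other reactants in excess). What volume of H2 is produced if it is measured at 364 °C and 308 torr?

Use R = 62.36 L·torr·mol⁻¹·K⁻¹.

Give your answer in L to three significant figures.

0.696 L

n(H2O) = PV/RT = (405 × 0.314) / (62.36 × 378.15) = 0.005393 mol
n(H2) = (1/1) × 0.005393 = 0.005393 mol
V = nRT/P = 0.005393 × 62.36 × 637.15 / 308 = 0.6957 L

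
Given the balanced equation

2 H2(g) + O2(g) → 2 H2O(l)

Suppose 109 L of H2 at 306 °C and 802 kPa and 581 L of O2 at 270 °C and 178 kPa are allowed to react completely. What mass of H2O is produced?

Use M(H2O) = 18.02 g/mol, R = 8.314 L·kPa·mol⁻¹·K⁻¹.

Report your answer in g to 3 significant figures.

327 g

n(H2) = PV/RT = (802 × 109) / (8.314 × 579.15) = 18.16 mol
n(O2) = PV/RT = (178 × 581) / (8.314 × 543.15) = 22.90 mol
For 18.16 mol H2, stoichiometry requires (1/2) × 18.16 = 9.080 mol O2; 22.90 mol is available, so H2 is limiting.
n(H2O) = (2/2) × 18.16 = 18.16 mol
m(H2O) = 18.16 × 18.02 = 327.2 g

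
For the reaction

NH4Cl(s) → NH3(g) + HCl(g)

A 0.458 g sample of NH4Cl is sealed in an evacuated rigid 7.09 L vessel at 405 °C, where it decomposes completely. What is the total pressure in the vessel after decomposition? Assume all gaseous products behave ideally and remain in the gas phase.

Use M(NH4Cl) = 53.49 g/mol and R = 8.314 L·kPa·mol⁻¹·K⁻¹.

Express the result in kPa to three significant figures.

13.6 kPa

n(NH4Cl) = 0.458 / 53.49 = 0.008562 mol
n(gas produced) = (2/1) × 0.008562 = 0.01712 mol
P = nRT/V = 0.01712 × 8.314 × 678.15 / 7.09 = 13.61 kPa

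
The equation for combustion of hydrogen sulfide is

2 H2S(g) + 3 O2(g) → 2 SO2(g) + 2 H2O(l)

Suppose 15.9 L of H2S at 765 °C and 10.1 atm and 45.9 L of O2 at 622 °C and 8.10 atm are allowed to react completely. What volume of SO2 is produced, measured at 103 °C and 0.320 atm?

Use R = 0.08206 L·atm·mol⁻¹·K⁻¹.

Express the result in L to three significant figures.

182 L

n(H2S) = PV/RT = (10.1 × 15.9) / (0.08206 × 1038.15) = 1.885 mol
n(O2) = PV/RT = (8.10 × 45.9) / (0.08206 × 895.15) = 5.061 mol
For 1.885 mol H2S, stoichiometry requires (3/2) × 1.885 = 2.828 mol O2; 5.061 mol is available, so H2S is limiting.
n(SO2) = (2/2) × 1.885 = 1.885 mol
V(SO2) = nRT/P = 1.885 × 0.08206 × 376.15 / 0.320 = 181.8 L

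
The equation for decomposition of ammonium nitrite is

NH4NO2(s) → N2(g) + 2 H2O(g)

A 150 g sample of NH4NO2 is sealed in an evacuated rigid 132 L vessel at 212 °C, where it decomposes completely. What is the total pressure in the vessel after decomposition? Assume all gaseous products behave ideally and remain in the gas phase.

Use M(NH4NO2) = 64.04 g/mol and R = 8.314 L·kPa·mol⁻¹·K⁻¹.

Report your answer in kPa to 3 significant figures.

n(NH4NO2) = 150 / 64.04 = 2.342 mol
n(gas produced) = (3/1) × 2.342 = 7.026 mol
P = nRT/V = 7.026 × 8.314 × 485.15 / 132 = 214.7 kPa

215 kPa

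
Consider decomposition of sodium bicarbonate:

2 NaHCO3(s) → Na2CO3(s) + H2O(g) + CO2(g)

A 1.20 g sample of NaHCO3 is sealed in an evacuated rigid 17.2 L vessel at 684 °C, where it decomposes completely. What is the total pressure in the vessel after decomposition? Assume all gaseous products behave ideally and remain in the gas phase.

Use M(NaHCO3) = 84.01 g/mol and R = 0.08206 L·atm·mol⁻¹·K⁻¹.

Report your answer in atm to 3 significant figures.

n(NaHCO3) = 1.20 / 84.01 = 0.01428 mol
n(gas produced) = (2/2) × 0.01428 = 0.01428 mol
P = nRT/V = 0.01428 × 0.08206 × 957.15 / 17.2 = 0.06521 atm

0.0652 atm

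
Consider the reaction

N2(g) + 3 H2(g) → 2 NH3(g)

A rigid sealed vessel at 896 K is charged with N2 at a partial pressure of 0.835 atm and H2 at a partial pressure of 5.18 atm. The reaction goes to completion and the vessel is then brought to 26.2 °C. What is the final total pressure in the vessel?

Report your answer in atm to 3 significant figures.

With V and T fixed, P_i ∝ n_i, so the mole ratios apply directly to partial pressures at 896 K.
P(H2) required for 0.835 atm of N2 = (3/1) × 0.835 = 2.505 atm; available 5.18 atm, so N2 is limiting.
P(H2) remaining = 5.18 − (3/1) × 0.835 = 2.675 atm
P(gaseous products) = (2)/1 × 0.835 = 1.670 atm
P_total at 896 K = 2.675 + 1.670 = 4.345 atm
Scaling to 26.2 °C: P = 4.345 × 299.35/896 = 1.452 atm

1.45 atm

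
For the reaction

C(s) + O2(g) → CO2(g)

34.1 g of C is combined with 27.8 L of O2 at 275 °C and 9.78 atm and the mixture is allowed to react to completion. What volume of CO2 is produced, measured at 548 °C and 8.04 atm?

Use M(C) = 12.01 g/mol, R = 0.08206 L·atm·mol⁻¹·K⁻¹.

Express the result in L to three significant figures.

23.8 L

n(C) = 34.1 / 12.01 = 2.839 mol
n(O2) = PV/RT = (9.78 × 27.8) / (0.08206 × 548.15) = 6.044 mol
For 2.839 mol C, stoichiometry requires (1/1) × 2.839 = 2.839 mol O2; 6.044 mol is available, so C is limiting.
n(CO2) = (1/1) × 2.839 = 2.839 mol
V(CO2) = nRT/P = 2.839 × 0.08206 × 821.15 / 8.04 = 23.79 L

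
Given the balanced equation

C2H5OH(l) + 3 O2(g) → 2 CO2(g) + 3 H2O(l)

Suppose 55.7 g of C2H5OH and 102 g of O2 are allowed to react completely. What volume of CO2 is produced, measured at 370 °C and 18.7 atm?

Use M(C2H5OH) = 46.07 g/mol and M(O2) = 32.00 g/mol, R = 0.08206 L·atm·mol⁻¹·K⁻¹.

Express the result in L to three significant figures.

6.00 L

n(C2H5OH) = 55.7 / 46.07 = 1.209 mol
n(O2) = 102 / 32.00 = 3.188 mol
For 1.209 mol C2H5OH, stoichiometry requires (3/1) × 1.209 = 3.627 mol O2; 3.188 mol is available, so O2 is limiting.
n(CO2) = (2/3) × 3.188 = 2.125 mol
V(CO2) = nRT/P = 2.125 × 0.08206 × 643.15 / 18.7 = 5.997 L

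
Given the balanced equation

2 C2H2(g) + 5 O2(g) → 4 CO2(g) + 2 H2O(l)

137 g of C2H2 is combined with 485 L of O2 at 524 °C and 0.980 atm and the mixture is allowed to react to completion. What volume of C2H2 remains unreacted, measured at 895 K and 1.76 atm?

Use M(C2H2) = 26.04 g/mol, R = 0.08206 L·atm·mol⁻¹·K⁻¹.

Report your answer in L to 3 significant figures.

n(C2H2) = 137 / 26.04 = 5.261 mol
n(O2) = PV/RT = (0.980 × 485) / (0.08206 × 797.15) = 7.266 mol
For 5.261 mol C2H2, stoichiometry requires (5/2) × 5.261 = 13.15 mol O2; 7.266 mol is available, so O2 is limiting.
n(C2H2) consumed = (2/5) × 7.266 = 2.906 mol; remaining = 5.261 − 2.906 = 2.355 mol
V(C2H2) = nRT/P = 2.355 × 0.08206 × 895 / 1.76 = 98.27 L

98.3 L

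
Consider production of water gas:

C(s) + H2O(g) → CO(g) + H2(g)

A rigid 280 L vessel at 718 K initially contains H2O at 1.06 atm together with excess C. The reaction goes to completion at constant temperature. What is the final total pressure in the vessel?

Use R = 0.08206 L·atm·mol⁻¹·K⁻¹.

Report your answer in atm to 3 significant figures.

Since T and V are fixed, P_final/P_initial = n_final/n_initial = 2/1.
P_final = (2/1) × 1.06 = 2.120 atm

2.12 atm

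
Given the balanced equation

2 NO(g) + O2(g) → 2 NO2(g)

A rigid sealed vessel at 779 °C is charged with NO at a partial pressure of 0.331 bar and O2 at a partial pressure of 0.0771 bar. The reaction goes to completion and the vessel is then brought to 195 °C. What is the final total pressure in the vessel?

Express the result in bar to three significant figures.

0.147 bar

With V and T fixed, P_i ∝ n_i, so the mole ratios apply directly to partial pressures at 779 °C.
P(O2) required for 0.331 bar of NO = (1/2) × 0.331 = 0.1655 bar; available 0.0771 bar, so O2 is limiting.
P(NO) remaining = 0.331 − (2/1) × 0.0771 = 0.1768 bar
P(gaseous products) = (2)/1 × 0.0771 = 0.1542 bar
P_total at 779 °C = 0.1768 + 0.1542 = 0.3310 bar
Scaling to 195 °C: P = 0.3310 × 468.15/1052.15 = 0.1473 bar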